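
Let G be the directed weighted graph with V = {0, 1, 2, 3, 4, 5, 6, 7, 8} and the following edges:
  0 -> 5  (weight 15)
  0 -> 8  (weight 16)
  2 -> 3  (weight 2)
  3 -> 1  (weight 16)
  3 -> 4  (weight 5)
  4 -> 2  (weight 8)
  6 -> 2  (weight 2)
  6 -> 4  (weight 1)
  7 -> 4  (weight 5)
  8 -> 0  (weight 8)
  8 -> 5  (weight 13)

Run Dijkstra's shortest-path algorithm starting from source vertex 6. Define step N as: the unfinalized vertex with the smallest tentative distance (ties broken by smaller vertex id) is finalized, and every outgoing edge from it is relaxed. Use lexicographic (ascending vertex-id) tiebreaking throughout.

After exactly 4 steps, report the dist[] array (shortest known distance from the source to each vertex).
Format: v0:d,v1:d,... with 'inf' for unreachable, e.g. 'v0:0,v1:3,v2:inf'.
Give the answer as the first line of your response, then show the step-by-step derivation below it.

v0:inf,v1:20,v2:2,v3:4,v4:1,v5:inf,v6:0,v7:inf,v8:inf

step 1: dist = v0:inf,v1:inf,v2:2,v3:inf,v4:1,v5:inf,v6:0,v7:inf,v8:inf
step 2: dist = v0:inf,v1:inf,v2:2,v3:inf,v4:1,v5:inf,v6:0,v7:inf,v8:inf
step 3: dist = v0:inf,v1:inf,v2:2,v3:4,v4:1,v5:inf,v6:0,v7:inf,v8:inf
step 4: dist = v0:inf,v1:20,v2:2,v3:4,v4:1,v5:inf,v6:0,v7:inf,v8:inf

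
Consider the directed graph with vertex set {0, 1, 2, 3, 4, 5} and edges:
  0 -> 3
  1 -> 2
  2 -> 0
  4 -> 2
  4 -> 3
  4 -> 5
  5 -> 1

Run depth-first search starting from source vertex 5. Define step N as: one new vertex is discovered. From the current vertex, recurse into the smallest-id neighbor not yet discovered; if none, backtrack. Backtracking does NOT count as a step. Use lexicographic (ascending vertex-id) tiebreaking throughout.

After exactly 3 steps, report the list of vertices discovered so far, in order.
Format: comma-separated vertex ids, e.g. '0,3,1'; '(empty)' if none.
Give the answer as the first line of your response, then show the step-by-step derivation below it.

5,1,2

step 1: discover 5; path=5; order=5
step 2: discover 1; path=5>1; order=5,1
step 3: discover 2; path=5>1>2; order=5,1,2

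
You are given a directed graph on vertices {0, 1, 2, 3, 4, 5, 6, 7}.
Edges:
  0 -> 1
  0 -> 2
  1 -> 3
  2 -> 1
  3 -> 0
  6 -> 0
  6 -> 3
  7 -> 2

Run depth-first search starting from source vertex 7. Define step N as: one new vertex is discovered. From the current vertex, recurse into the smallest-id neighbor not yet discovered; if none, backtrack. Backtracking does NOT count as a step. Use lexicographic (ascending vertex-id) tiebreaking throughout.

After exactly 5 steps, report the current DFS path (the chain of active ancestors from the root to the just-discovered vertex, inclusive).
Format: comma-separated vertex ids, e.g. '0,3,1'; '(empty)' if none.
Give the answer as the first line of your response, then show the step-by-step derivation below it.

7,2,1,3,0

step 1: discover 7; path=7; order=7
step 2: discover 2; path=7>2; order=7,2
step 3: discover 1; path=7>2>1; order=7,2,1
step 4: discover 3; path=7>2>1>3; order=7,2,1,3
step 5: discover 0; path=7>2>1>3>0; order=7,2,1,3,0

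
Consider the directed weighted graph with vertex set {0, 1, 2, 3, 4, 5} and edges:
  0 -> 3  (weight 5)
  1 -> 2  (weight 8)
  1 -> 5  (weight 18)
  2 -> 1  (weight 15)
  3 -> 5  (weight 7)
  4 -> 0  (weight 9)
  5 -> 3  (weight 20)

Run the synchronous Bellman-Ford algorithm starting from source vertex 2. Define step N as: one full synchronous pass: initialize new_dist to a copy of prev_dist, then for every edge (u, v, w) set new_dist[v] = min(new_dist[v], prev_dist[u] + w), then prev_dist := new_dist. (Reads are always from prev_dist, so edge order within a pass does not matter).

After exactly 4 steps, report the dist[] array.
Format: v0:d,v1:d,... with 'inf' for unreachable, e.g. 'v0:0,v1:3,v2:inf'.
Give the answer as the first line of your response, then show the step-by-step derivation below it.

v0:inf,v1:15,v2:0,v3:53,v4:inf,v5:33

step 1: dist = v0:inf,v1:15,v2:0,v3:inf,v4:inf,v5:inf
step 2: dist = v0:inf,v1:15,v2:0,v3:inf,v4:inf,v5:33
step 3: dist = v0:inf,v1:15,v2:0,v3:53,v4:inf,v5:33
step 4: dist = v0:inf,v1:15,v2:0,v3:53,v4:inf,v5:33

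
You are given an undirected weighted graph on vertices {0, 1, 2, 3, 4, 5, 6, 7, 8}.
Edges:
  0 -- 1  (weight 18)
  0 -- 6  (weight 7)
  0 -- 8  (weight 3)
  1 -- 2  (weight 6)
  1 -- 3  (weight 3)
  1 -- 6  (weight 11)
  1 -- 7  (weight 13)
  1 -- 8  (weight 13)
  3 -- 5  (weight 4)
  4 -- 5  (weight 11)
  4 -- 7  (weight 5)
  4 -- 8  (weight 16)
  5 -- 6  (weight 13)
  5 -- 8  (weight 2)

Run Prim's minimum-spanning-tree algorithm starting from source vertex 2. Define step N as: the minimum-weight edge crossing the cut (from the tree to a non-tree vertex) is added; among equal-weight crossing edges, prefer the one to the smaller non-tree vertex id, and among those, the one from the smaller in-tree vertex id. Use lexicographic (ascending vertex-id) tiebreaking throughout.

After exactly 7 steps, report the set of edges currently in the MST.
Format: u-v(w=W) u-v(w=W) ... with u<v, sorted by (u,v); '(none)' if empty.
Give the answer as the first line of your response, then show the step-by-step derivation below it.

0-6(w=7) 0-8(w=3) 1-2(w=6) 1-3(w=3) 3-5(w=4) 4-5(w=11) 5-8(w=2)

step 1: add edge 1-2 (w=6); MST = {1-2(w=6)}
step 2: add edge 1-3 (w=3); MST = {1-2(w=6) 1-3(w=3)}
step 3: add edge 3-5 (w=4); MST = {1-2(w=6) 1-3(w=3) 3-5(w=4)}
step 4: add edge 5-8 (w=2); MST = {1-2(w=6) 1-3(w=3) 3-5(w=4) 5-8(w=2)}
step 5: add edge 0-8 (w=3); MST = {0-8(w=3) 1-2(w=6) 1-3(w=3) 3-5(w=4) 5-8(w=2)}
step 6: add edge 0-6 (w=7); MST = {0-6(w=7) 0-8(w=3) 1-2(w=6) 1-3(w=3) 3-5(w=4) 5-8(w=2)}
step 7: add edge 4-5 (w=11); MST = {0-6(w=7) 0-8(w=3) 1-2(w=6) 1-3(w=3) 3-5(w=4) 4-5(w=11) 5-8(w=2)}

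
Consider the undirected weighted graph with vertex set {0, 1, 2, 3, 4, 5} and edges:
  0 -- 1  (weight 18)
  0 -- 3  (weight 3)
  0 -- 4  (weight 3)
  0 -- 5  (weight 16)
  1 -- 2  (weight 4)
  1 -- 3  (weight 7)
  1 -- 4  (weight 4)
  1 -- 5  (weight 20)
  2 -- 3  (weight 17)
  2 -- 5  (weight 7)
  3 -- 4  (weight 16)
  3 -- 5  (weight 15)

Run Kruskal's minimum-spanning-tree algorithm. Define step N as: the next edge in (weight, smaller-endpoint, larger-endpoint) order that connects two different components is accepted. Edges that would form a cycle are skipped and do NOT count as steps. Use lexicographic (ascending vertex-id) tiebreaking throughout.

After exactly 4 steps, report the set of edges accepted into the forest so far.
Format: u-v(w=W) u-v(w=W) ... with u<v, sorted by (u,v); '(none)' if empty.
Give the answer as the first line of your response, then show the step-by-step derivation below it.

0-3(w=3) 0-4(w=3) 1-2(w=4) 1-4(w=4)

step 1: add edge 0-3 (w=3); MST = {0-3(w=3)}
step 2: add edge 0-4 (w=3); MST = {0-3(w=3) 0-4(w=3)}
step 3: add edge 1-2 (w=4); MST = {0-3(w=3) 0-4(w=3) 1-2(w=4)}
step 4: add edge 1-4 (w=4); MST = {0-3(w=3) 0-4(w=3) 1-2(w=4) 1-4(w=4)}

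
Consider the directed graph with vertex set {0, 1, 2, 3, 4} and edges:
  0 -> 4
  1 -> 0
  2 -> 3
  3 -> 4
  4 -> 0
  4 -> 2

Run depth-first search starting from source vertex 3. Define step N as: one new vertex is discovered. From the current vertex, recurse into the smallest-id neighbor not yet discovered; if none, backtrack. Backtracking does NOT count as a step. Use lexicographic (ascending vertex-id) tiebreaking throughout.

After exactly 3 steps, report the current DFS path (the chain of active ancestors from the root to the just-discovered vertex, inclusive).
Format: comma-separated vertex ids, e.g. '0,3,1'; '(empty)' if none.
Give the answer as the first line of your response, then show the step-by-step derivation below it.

3,4,0

step 1: discover 3; path=3; order=3
step 2: discover 4; path=3>4; order=3,4
step 3: discover 0; path=3>4>0; order=3,4,0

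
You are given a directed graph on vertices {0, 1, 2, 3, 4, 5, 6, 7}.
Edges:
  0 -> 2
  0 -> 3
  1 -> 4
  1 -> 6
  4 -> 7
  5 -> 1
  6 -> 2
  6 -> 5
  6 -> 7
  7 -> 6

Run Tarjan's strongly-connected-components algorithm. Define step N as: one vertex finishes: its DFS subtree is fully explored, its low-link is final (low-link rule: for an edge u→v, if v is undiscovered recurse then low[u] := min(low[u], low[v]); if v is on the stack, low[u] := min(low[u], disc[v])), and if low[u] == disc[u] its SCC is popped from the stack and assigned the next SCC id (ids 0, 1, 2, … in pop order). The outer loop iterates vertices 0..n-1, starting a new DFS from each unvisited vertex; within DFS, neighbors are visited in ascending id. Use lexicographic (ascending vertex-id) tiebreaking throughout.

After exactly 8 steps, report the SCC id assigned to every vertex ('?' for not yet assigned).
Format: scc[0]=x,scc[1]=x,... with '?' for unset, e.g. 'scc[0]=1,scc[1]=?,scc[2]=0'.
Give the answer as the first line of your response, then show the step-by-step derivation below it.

scc[0]=2,scc[1]=3,scc[2]=0,scc[3]=1,scc[4]=3,scc[5]=3,scc[6]=3,scc[7]=3

step 1: low=(low[0]=0,low[1]=?,low[2]=1,low[3]=?,low[4]=?,low[5]=?,low[6]=?,low[7]=?); scc=(scc[0]=?,scc[1]=?,scc[2]=0,scc[3]=?,scc[4]=?,scc[5]=?,scc[6]=?,scc[7]=?)
step 2: low=(low[0]=0,low[1]=?,low[2]=1,low[3]=2,low[4]=?,low[5]=?,low[6]=?,low[7]=?); scc=(scc[0]=?,scc[1]=?,scc[2]=0,scc[3]=1,scc[4]=?,scc[5]=?,scc[6]=?,scc[7]=?)
step 3: low=(low[0]=0,low[1]=?,low[2]=1,low[3]=2,low[4]=?,low[5]=?,low[6]=?,low[7]=?); scc=(scc[0]=2,scc[1]=?,scc[2]=0,scc[3]=1,scc[4]=?,scc[5]=?,scc[6]=?,scc[7]=?)
step 4: low=(low[0]=0,low[1]=3,low[2]=1,low[3]=2,low[4]=4,low[5]=3,low[6]=6,low[7]=5); scc=(scc[0]=2,scc[1]=?,scc[2]=0,scc[3]=1,scc[4]=?,scc[5]=?,scc[6]=?,scc[7]=?)
step 5: low=(low[0]=0,low[1]=3,low[2]=1,low[3]=2,low[4]=4,low[5]=3,low[6]=3,low[7]=5); scc=(scc[0]=2,scc[1]=?,scc[2]=0,scc[3]=1,scc[4]=?,scc[5]=?,scc[6]=?,scc[7]=?)
step 6: low=(low[0]=0,low[1]=3,low[2]=1,low[3]=2,low[4]=4,low[5]=3,low[6]=3,low[7]=3); scc=(scc[0]=2,scc[1]=?,scc[2]=0,scc[3]=1,scc[4]=?,scc[5]=?,scc[6]=?,scc[7]=?)
step 7: low=(low[0]=0,low[1]=3,low[2]=1,low[3]=2,low[4]=3,low[5]=3,low[6]=3,low[7]=3); scc=(scc[0]=2,scc[1]=?,scc[2]=0,scc[3]=1,scc[4]=?,scc[5]=?,scc[6]=?,scc[7]=?)
step 8: low=(low[0]=0,low[1]=3,low[2]=1,low[3]=2,low[4]=3,low[5]=3,low[6]=3,low[7]=3); scc=(scc[0]=2,scc[1]=3,scc[2]=0,scc[3]=1,scc[4]=3,scc[5]=3,scc[6]=3,scc[7]=3)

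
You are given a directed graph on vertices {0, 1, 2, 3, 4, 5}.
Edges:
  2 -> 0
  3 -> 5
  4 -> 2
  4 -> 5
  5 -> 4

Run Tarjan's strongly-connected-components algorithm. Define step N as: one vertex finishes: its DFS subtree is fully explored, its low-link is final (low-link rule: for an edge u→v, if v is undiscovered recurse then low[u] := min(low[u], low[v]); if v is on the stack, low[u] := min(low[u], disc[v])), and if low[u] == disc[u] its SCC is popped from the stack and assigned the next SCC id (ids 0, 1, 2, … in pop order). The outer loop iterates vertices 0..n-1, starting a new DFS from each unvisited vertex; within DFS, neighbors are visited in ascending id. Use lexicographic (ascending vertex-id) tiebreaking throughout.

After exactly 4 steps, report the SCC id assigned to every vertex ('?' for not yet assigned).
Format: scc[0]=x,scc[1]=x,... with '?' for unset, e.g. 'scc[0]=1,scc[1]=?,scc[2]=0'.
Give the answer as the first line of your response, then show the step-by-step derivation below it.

scc[0]=0,scc[1]=1,scc[2]=2,scc[3]=?,scc[4]=?,scc[5]=?

step 1: low=(low[0]=0,low[1]=?,low[2]=?,low[3]=?,low[4]=?,low[5]=?); scc=(scc[0]=0,scc[1]=?,scc[2]=?,scc[3]=?,scc[4]=?,scc[5]=?)
step 2: low=(low[0]=0,low[1]=1,low[2]=?,low[3]=?,low[4]=?,low[5]=?); scc=(scc[0]=0,scc[1]=1,scc[2]=?,scc[3]=?,scc[4]=?,scc[5]=?)
step 3: low=(low[0]=0,low[1]=1,low[2]=2,low[3]=?,low[4]=?,low[5]=?); scc=(scc[0]=0,scc[1]=1,scc[2]=2,scc[3]=?,scc[4]=?,scc[5]=?)
step 4: low=(low[0]=0,low[1]=1,low[2]=2,low[3]=3,low[4]=4,low[5]=4); scc=(scc[0]=0,scc[1]=1,scc[2]=2,scc[3]=?,scc[4]=?,scc[5]=?)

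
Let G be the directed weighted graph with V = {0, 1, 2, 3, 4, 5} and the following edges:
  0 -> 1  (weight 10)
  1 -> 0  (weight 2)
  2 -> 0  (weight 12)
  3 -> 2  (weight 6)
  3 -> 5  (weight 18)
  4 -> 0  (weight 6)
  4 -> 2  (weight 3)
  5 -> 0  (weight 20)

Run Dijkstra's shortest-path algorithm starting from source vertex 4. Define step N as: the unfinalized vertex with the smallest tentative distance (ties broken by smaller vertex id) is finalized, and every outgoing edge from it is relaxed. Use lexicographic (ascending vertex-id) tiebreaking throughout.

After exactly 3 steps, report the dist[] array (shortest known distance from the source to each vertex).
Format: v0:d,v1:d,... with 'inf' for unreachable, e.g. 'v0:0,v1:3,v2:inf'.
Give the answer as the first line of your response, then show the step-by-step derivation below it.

v0:6,v1:16,v2:3,v3:inf,v4:0,v5:inf

step 1: dist = v0:6,v1:inf,v2:3,v3:inf,v4:0,v5:inf
step 2: dist = v0:6,v1:inf,v2:3,v3:inf,v4:0,v5:inf
step 3: dist = v0:6,v1:16,v2:3,v3:inf,v4:0,v5:inf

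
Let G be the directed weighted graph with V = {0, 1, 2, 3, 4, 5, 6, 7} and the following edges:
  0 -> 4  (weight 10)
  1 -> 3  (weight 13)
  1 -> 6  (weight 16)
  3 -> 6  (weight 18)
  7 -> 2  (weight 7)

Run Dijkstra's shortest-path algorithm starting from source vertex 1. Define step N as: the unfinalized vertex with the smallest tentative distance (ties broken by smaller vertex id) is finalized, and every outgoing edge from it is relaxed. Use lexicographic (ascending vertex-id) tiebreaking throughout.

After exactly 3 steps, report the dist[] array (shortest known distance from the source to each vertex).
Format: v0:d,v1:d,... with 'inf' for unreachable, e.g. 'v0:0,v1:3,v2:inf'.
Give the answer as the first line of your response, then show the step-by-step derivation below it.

v0:inf,v1:0,v2:inf,v3:13,v4:inf,v5:inf,v6:16,v7:inf

step 1: dist = v0:inf,v1:0,v2:inf,v3:13,v4:inf,v5:inf,v6:16,v7:inf
step 2: dist = v0:inf,v1:0,v2:inf,v3:13,v4:inf,v5:inf,v6:16,v7:inf
step 3: dist = v0:inf,v1:0,v2:inf,v3:13,v4:inf,v5:inf,v6:16,v7:inf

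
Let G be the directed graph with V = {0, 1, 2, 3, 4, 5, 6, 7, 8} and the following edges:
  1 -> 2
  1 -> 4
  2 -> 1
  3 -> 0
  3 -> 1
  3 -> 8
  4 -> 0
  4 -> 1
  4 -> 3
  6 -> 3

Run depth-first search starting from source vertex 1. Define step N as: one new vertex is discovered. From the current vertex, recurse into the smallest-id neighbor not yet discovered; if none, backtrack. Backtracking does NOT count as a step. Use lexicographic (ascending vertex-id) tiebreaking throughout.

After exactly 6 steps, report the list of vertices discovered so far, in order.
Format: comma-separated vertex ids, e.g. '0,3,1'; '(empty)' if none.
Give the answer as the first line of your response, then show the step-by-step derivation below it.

1,2,4,0,3,8

step 1: discover 1; path=1; order=1
step 2: discover 2; path=1>2; order=1,2
step 3: discover 4; path=1>4; order=1,2,4
step 4: discover 0; path=1>4>0; order=1,2,4,0
step 5: discover 3; path=1>4>3; order=1,2,4,0,3
step 6: discover 8; path=1>4>3>8; order=1,2,4,0,3,8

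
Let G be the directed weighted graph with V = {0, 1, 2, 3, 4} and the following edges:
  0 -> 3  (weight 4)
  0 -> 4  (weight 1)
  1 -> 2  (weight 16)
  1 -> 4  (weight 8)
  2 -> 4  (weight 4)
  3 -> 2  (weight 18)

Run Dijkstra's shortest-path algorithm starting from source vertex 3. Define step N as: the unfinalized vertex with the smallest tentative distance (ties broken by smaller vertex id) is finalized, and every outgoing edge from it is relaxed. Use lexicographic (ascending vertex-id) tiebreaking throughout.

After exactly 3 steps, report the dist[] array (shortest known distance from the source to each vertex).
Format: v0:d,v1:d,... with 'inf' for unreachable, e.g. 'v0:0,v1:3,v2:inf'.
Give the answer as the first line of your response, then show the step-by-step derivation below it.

v0:inf,v1:inf,v2:18,v3:0,v4:22

step 1: dist = v0:inf,v1:inf,v2:18,v3:0,v4:inf
step 2: dist = v0:inf,v1:inf,v2:18,v3:0,v4:22
step 3: dist = v0:inf,v1:inf,v2:18,v3:0,v4:22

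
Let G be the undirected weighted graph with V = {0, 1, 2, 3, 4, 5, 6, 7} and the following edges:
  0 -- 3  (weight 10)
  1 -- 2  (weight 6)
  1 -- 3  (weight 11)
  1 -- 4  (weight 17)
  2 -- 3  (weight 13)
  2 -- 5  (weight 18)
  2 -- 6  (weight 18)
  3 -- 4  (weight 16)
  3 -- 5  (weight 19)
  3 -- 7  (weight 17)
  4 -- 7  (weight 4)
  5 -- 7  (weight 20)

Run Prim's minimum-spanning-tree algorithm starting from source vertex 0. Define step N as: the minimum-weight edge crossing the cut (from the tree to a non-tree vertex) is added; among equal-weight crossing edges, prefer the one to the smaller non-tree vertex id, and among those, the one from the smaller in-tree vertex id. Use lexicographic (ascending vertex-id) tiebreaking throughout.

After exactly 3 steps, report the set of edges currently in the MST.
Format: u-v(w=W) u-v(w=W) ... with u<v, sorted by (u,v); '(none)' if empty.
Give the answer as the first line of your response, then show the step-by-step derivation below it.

0-3(w=10) 1-2(w=6) 1-3(w=11)

step 1: add edge 0-3 (w=10); MST = {0-3(w=10)}
step 2: add edge 1-3 (w=11); MST = {0-3(w=10) 1-3(w=11)}
step 3: add edge 1-2 (w=6); MST = {0-3(w=10) 1-2(w=6) 1-3(w=11)}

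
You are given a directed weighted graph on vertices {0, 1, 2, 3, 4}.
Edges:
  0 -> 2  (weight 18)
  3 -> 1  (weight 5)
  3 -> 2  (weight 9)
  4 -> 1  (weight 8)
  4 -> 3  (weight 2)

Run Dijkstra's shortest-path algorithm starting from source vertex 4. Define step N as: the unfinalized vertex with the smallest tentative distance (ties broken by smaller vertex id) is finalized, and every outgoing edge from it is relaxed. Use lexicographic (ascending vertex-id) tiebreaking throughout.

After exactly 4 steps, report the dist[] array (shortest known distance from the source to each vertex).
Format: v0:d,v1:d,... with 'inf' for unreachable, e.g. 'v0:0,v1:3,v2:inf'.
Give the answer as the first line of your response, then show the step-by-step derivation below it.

v0:inf,v1:7,v2:11,v3:2,v4:0

step 1: dist = v0:inf,v1:8,v2:inf,v3:2,v4:0
step 2: dist = v0:inf,v1:7,v2:11,v3:2,v4:0
step 3: dist = v0:inf,v1:7,v2:11,v3:2,v4:0
step 4: dist = v0:inf,v1:7,v2:11,v3:2,v4:0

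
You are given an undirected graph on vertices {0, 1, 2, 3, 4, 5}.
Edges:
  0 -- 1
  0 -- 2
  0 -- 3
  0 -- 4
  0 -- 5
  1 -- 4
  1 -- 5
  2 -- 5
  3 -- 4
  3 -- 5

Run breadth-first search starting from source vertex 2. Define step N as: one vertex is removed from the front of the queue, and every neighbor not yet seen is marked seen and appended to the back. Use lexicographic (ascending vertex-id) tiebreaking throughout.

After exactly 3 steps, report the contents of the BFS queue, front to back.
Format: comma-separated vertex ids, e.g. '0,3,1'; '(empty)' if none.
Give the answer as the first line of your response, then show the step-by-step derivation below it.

1,3,4

step 1: dequeue 2; queue=[0,5]; order=2
step 2: dequeue 0; queue=[5,1,3,4]; order=2,0
step 3: dequeue 5; queue=[1,3,4]; order=2,0,5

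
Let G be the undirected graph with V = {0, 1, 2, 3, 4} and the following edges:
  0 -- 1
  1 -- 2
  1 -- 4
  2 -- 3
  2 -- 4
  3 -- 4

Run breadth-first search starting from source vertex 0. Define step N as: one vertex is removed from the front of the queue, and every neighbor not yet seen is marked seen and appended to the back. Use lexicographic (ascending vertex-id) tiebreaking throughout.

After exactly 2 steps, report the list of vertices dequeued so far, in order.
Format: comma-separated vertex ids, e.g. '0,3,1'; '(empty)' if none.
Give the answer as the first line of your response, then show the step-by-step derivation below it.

0,1

step 1: dequeue 0; queue=[1]; order=0
step 2: dequeue 1; queue=[2,4]; order=0,1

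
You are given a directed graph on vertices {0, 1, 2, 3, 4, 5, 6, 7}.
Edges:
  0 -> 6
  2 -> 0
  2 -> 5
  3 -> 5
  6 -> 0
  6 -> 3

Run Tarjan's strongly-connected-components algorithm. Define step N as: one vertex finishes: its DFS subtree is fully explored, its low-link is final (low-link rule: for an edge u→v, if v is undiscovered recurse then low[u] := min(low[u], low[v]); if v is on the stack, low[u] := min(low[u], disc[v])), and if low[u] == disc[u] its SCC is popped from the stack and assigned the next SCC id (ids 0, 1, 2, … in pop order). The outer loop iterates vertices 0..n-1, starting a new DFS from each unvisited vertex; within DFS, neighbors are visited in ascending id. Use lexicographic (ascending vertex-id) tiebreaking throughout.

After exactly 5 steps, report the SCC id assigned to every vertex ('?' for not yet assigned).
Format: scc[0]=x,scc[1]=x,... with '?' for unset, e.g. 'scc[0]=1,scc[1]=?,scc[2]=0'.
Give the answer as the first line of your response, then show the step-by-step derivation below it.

scc[0]=2,scc[1]=3,scc[2]=?,scc[3]=1,scc[4]=?,scc[5]=0,scc[6]=2,scc[7]=?

step 1: low=(low[0]=0,low[1]=?,low[2]=?,low[3]=2,low[4]=?,low[5]=3,low[6]=0,low[7]=?); scc=(scc[0]=?,scc[1]=?,scc[2]=?,scc[3]=?,scc[4]=?,scc[5]=0,scc[6]=?,scc[7]=?)
step 2: low=(low[0]=0,low[1]=?,low[2]=?,low[3]=2,low[4]=?,low[5]=3,low[6]=0,low[7]=?); scc=(scc[0]=?,scc[1]=?,scc[2]=?,scc[3]=1,scc[4]=?,scc[5]=0,scc[6]=?,scc[7]=?)
step 3: low=(low[0]=0,low[1]=?,low[2]=?,low[3]=2,low[4]=?,low[5]=3,low[6]=0,low[7]=?); scc=(scc[0]=?,scc[1]=?,scc[2]=?,scc[3]=1,scc[4]=?,scc[5]=0,scc[6]=?,scc[7]=?)
step 4: low=(low[0]=0,low[1]=?,low[2]=?,low[3]=2,low[4]=?,low[5]=3,low[6]=0,low[7]=?); scc=(scc[0]=2,scc[1]=?,scc[2]=?,scc[3]=1,scc[4]=?,scc[5]=0,scc[6]=2,scc[7]=?)
step 5: low=(low[0]=0,low[1]=4,low[2]=?,low[3]=2,low[4]=?,low[5]=3,low[6]=0,low[7]=?); scc=(scc[0]=2,scc[1]=3,scc[2]=?,scc[3]=1,scc[4]=?,scc[5]=0,scc[6]=2,scc[7]=?)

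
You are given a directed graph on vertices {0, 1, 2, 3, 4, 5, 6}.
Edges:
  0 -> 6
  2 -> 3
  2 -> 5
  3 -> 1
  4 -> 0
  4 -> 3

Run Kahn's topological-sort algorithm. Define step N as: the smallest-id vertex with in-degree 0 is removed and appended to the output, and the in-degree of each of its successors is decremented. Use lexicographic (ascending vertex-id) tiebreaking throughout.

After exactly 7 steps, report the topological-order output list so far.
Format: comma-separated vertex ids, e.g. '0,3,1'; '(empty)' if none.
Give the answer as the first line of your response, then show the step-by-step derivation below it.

2,4,0,3,1,5,6

step 1: output 2; order=[2]; indeg=(1,1,0,1,0,0,1)
step 2: output 4; order=[2,4]; indeg=(0,1,0,0,0,0,1)
step 3: output 0; order=[2,4,0]; indeg=(0,1,0,0,0,0,0)
step 4: output 3; order=[2,4,0,3]; indeg=(0,0,0,0,0,0,0)
step 5: output 1; order=[2,4,0,3,1]; indeg=(0,0,0,0,0,0,0)
step 6: output 5; order=[2,4,0,3,1,5]; indeg=(0,0,0,0,0,0,0)
step 7: output 6; order=[2,4,0,3,1,5,6]; indeg=(0,0,0,0,0,0,0)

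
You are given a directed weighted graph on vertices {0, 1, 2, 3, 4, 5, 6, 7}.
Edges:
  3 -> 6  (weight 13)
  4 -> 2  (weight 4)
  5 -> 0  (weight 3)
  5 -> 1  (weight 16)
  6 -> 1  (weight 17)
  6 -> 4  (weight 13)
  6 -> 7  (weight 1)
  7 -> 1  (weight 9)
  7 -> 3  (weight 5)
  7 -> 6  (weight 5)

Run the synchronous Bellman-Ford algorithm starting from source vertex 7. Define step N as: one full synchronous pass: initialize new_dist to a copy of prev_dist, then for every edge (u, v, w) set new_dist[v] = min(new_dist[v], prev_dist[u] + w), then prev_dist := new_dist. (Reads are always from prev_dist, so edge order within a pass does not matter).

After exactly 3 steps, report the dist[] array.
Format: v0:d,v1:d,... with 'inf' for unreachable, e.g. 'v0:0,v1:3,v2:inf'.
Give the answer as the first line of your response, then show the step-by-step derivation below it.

v0:inf,v1:9,v2:22,v3:5,v4:18,v5:inf,v6:5,v7:0

step 1: dist = v0:inf,v1:9,v2:inf,v3:5,v4:inf,v5:inf,v6:5,v7:0
step 2: dist = v0:inf,v1:9,v2:inf,v3:5,v4:18,v5:inf,v6:5,v7:0
step 3: dist = v0:inf,v1:9,v2:22,v3:5,v4:18,v5:inf,v6:5,v7:0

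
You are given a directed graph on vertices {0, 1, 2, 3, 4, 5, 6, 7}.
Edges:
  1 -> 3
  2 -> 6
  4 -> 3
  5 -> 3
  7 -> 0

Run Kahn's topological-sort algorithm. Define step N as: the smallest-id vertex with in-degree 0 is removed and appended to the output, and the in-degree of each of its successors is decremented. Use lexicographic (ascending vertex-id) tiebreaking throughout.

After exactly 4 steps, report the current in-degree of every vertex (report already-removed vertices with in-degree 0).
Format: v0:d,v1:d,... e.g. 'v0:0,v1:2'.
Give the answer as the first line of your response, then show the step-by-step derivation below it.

v0:1,v1:0,v2:0,v3:0,v4:0,v5:0,v6:0,v7:0

step 1: output 1; order=[1]; indeg=(1,0,0,2,0,0,1,0)
step 2: output 2; order=[1,2]; indeg=(1,0,0,2,0,0,0,0)
step 3: output 4; order=[1,2,4]; indeg=(1,0,0,1,0,0,0,0)
step 4: output 5; order=[1,2,4,5]; indeg=(1,0,0,0,0,0,0,0)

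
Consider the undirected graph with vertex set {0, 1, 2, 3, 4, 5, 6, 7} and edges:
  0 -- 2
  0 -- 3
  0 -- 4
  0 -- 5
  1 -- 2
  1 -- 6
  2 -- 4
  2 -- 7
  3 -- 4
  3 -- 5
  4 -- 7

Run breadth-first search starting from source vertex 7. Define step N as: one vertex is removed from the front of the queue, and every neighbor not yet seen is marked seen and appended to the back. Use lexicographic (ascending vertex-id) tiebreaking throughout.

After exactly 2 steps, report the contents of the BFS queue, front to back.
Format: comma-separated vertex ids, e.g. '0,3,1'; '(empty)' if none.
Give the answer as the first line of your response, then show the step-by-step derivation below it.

4,0,1

step 1: dequeue 7; queue=[2,4]; order=7
step 2: dequeue 2; queue=[4,0,1]; order=7,2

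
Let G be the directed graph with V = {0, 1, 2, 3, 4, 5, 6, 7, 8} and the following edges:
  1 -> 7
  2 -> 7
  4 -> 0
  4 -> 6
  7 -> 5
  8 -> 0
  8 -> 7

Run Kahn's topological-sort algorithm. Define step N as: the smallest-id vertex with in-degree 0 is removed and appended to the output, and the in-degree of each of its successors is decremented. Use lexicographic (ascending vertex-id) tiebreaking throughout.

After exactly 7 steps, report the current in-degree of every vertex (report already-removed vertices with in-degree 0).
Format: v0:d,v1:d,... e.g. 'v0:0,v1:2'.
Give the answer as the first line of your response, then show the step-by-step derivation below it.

v0:0,v1:0,v2:0,v3:0,v4:0,v5:1,v6:0,v7:0,v8:0

step 1: output 1; order=[1]; indeg=(2,0,0,0,0,1,1,2,0)
step 2: output 2; order=[1,2]; indeg=(2,0,0,0,0,1,1,1,0)
step 3: output 3; order=[1,2,3]; indeg=(2,0,0,0,0,1,1,1,0)
step 4: output 4; order=[1,2,3,4]; indeg=(1,0,0,0,0,1,0,1,0)
step 5: output 6; order=[1,2,3,4,6]; indeg=(1,0,0,0,0,1,0,1,0)
step 6: output 8; order=[1,2,3,4,6,8]; indeg=(0,0,0,0,0,1,0,0,0)
step 7: output 0; order=[1,2,3,4,6,8,0]; indeg=(0,0,0,0,0,1,0,0,0)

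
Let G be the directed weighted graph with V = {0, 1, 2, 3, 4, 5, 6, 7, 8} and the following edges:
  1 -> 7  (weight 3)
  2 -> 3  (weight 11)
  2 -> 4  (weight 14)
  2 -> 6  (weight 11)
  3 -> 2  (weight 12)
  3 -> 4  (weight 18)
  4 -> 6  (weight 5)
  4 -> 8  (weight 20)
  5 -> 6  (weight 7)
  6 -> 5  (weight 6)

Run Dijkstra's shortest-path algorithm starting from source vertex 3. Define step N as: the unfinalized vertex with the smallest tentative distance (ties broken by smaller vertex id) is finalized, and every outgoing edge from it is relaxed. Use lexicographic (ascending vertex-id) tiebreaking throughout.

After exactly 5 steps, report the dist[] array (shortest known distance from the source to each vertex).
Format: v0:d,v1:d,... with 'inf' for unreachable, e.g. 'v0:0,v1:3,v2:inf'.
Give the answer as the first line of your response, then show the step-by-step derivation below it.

v0:inf,v1:inf,v2:12,v3:0,v4:18,v5:29,v6:23,v7:inf,v8:38

step 1: dist = v0:inf,v1:inf,v2:12,v3:0,v4:18,v5:inf,v6:inf,v7:inf,v8:inf
step 2: dist = v0:inf,v1:inf,v2:12,v3:0,v4:18,v5:inf,v6:23,v7:inf,v8:inf
step 3: dist = v0:inf,v1:inf,v2:12,v3:0,v4:18,v5:inf,v6:23,v7:inf,v8:38
step 4: dist = v0:inf,v1:inf,v2:12,v3:0,v4:18,v5:29,v6:23,v7:inf,v8:38
step 5: dist = v0:inf,v1:inf,v2:12,v3:0,v4:18,v5:29,v6:23,v7:inf,v8:38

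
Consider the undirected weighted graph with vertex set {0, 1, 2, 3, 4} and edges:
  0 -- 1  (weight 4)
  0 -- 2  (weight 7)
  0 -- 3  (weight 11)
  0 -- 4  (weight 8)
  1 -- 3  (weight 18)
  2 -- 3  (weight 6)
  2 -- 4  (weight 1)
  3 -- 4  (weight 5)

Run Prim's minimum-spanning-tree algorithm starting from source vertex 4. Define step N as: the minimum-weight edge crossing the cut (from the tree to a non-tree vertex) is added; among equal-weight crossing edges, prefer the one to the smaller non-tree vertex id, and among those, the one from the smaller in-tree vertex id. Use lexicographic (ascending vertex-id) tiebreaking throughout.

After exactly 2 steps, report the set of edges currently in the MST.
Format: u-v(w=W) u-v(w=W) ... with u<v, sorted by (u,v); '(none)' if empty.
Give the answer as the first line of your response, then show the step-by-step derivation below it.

2-4(w=1) 3-4(w=5)

step 1: add edge 2-4 (w=1); MST = {2-4(w=1)}
step 2: add edge 3-4 (w=5); MST = {2-4(w=1) 3-4(w=5)}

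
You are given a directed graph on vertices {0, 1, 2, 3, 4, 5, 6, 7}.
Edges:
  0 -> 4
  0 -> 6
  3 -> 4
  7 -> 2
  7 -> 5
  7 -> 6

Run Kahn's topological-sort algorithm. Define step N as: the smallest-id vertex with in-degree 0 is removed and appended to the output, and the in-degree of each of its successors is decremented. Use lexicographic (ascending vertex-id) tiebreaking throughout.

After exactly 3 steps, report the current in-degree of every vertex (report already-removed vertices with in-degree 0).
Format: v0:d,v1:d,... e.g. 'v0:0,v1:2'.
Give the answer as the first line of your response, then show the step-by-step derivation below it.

v0:0,v1:0,v2:1,v3:0,v4:0,v5:1,v6:1,v7:0

step 1: output 0; order=[0]; indeg=(0,0,1,0,1,1,1,0)
step 2: output 1; order=[0,1]; indeg=(0,0,1,0,1,1,1,0)
step 3: output 3; order=[0,1,3]; indeg=(0,0,1,0,0,1,1,0)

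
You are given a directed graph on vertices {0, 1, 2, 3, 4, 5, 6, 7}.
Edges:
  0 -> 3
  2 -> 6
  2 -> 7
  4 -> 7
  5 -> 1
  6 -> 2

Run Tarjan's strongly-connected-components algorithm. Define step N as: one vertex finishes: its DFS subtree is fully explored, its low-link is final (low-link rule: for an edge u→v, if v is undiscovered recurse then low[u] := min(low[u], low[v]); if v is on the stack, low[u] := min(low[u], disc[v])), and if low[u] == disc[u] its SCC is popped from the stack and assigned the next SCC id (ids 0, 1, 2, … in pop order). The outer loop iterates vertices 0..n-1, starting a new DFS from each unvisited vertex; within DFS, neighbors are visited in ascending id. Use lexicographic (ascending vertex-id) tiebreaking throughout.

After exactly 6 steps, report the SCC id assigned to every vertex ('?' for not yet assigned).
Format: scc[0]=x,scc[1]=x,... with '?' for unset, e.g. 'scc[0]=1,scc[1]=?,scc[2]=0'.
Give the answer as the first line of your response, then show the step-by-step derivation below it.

scc[0]=1,scc[1]=2,scc[2]=4,scc[3]=0,scc[4]=?,scc[5]=?,scc[6]=4,scc[7]=3

step 1: low=(low[0]=0,low[1]=?,low[2]=?,low[3]=1,low[4]=?,low[5]=?,low[6]=?,low[7]=?); scc=(scc[0]=?,scc[1]=?,scc[2]=?,scc[3]=0,scc[4]=?,scc[5]=?,scc[6]=?,scc[7]=?)
step 2: low=(low[0]=0,low[1]=?,low[2]=?,low[3]=1,low[4]=?,low[5]=?,low[6]=?,low[7]=?); scc=(scc[0]=1,scc[1]=?,scc[2]=?,scc[3]=0,scc[4]=?,scc[5]=?,scc[6]=?,scc[7]=?)
step 3: low=(low[0]=0,low[1]=2,low[2]=?,low[3]=1,low[4]=?,low[5]=?,low[6]=?,low[7]=?); scc=(scc[0]=1,scc[1]=2,scc[2]=?,scc[3]=0,scc[4]=?,scc[5]=?,scc[6]=?,scc[7]=?)
step 4: low=(low[0]=0,low[1]=2,low[2]=3,low[3]=1,low[4]=?,low[5]=?,low[6]=3,low[7]=?); scc=(scc[0]=1,scc[1]=2,scc[2]=?,scc[3]=0,scc[4]=?,scc[5]=?,scc[6]=?,scc[7]=?)
step 5: low=(low[0]=0,low[1]=2,low[2]=3,low[3]=1,low[4]=?,low[5]=?,low[6]=3,low[7]=5); scc=(scc[0]=1,scc[1]=2,scc[2]=?,scc[3]=0,scc[4]=?,scc[5]=?,scc[6]=?,scc[7]=3)
step 6: low=(low[0]=0,low[1]=2,low[2]=3,low[3]=1,low[4]=?,low[5]=?,low[6]=3,low[7]=5); scc=(scc[0]=1,scc[1]=2,scc[2]=4,scc[3]=0,scc[4]=?,scc[5]=?,scc[6]=4,scc[7]=3)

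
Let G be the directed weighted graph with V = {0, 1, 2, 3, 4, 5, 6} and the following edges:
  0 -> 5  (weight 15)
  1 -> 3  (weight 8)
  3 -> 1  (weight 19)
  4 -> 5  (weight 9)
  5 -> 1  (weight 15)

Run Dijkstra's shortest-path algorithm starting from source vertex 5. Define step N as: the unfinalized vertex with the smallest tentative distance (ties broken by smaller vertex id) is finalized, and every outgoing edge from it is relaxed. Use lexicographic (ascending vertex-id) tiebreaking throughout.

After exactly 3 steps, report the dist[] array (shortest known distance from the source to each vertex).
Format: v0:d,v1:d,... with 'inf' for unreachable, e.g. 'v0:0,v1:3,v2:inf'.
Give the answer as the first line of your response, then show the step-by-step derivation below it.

v0:inf,v1:15,v2:inf,v3:23,v4:inf,v5:0,v6:inf

step 1: dist = v0:inf,v1:15,v2:inf,v3:inf,v4:inf,v5:0,v6:inf
step 2: dist = v0:inf,v1:15,v2:inf,v3:23,v4:inf,v5:0,v6:inf
step 3: dist = v0:inf,v1:15,v2:inf,v3:23,v4:inf,v5:0,v6:inf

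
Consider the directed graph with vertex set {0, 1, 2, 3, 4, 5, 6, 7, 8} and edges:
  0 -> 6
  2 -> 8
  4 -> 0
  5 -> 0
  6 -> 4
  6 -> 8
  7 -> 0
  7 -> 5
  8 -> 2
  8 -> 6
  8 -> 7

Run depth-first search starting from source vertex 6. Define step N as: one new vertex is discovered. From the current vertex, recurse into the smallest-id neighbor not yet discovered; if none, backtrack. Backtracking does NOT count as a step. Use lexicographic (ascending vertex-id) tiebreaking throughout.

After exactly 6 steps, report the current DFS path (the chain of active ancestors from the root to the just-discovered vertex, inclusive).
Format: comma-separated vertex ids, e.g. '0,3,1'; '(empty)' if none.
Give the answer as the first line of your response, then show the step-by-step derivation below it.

6,8,7

step 1: discover 6; path=6; order=6
step 2: discover 4; path=6>4; order=6,4
step 3: discover 0; path=6>4>0; order=6,4,0
step 4: discover 8; path=6>8; order=6,4,0,8
step 5: discover 2; path=6>8>2; order=6,4,0,8,2
step 6: discover 7; path=6>8>7; order=6,4,0,8,2,7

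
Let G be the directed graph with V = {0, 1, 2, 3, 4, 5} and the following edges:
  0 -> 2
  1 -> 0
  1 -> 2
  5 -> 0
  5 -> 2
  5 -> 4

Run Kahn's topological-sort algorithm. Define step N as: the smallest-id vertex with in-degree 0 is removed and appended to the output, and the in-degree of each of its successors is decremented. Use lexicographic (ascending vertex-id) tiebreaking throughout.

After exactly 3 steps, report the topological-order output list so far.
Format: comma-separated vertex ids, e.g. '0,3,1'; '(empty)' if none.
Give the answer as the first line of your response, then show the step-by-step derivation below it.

1,3,5

step 1: output 1; order=[1]; indeg=(1,0,2,0,1,0)
step 2: output 3; order=[1,3]; indeg=(1,0,2,0,1,0)
step 3: output 5; order=[1,3,5]; indeg=(0,0,1,0,0,0)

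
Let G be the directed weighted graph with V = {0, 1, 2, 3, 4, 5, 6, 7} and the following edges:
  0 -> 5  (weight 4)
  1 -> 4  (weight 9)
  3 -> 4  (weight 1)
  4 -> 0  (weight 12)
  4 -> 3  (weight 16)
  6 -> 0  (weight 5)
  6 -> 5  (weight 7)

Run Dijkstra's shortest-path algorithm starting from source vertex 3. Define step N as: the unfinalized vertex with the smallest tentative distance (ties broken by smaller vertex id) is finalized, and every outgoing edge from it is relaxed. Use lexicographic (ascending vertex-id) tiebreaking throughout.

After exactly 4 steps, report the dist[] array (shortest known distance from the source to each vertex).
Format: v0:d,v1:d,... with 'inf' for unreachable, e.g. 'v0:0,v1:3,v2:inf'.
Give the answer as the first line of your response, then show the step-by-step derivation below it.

v0:13,v1:inf,v2:inf,v3:0,v4:1,v5:17,v6:inf,v7:inf

step 1: dist = v0:inf,v1:inf,v2:inf,v3:0,v4:1,v5:inf,v6:inf,v7:inf
step 2: dist = v0:13,v1:inf,v2:inf,v3:0,v4:1,v5:inf,v6:inf,v7:inf
step 3: dist = v0:13,v1:inf,v2:inf,v3:0,v4:1,v5:17,v6:inf,v7:inf
step 4: dist = v0:13,v1:inf,v2:inf,v3:0,v4:1,v5:17,v6:inf,v7:inf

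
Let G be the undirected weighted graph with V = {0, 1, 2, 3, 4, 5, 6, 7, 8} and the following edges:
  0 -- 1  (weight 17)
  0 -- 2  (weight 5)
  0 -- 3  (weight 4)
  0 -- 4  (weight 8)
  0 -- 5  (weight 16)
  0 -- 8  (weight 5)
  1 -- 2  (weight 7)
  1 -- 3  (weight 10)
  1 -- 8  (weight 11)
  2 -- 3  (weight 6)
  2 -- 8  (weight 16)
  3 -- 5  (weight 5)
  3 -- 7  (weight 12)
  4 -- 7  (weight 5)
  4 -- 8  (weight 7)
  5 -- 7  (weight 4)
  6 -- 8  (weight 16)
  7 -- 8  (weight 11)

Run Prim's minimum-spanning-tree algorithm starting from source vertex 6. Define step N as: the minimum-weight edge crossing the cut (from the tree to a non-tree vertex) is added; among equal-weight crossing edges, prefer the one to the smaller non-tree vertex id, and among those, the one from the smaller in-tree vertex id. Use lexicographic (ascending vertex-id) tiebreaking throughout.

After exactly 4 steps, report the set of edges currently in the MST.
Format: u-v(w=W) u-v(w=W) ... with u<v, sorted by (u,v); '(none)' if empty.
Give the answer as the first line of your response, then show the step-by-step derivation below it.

0-2(w=5) 0-3(w=4) 0-8(w=5) 6-8(w=16)

step 1: add edge 6-8 (w=16); MST = {6-8(w=16)}
step 2: add edge 0-8 (w=5); MST = {0-8(w=5) 6-8(w=16)}
step 3: add edge 0-3 (w=4); MST = {0-3(w=4) 0-8(w=5) 6-8(w=16)}
step 4: add edge 0-2 (w=5); MST = {0-2(w=5) 0-3(w=4) 0-8(w=5) 6-8(w=16)}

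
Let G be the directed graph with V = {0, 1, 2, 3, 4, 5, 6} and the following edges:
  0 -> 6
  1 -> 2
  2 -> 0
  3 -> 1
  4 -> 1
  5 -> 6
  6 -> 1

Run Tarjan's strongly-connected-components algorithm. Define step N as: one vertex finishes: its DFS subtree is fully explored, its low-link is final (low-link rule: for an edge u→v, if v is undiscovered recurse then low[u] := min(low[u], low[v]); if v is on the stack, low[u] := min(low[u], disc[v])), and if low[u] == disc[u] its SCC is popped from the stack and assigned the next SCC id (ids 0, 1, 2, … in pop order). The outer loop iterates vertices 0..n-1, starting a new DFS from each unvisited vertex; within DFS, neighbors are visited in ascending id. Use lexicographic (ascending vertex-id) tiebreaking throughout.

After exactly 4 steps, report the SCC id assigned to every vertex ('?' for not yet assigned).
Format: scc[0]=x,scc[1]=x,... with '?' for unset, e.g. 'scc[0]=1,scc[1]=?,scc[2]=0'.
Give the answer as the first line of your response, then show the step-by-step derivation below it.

scc[0]=0,scc[1]=0,scc[2]=0,scc[3]=?,scc[4]=?,scc[5]=?,scc[6]=0

step 1: low=(low[0]=0,low[1]=2,low[2]=0,low[3]=?,low[4]=?,low[5]=?,low[6]=1); scc=(scc[0]=?,scc[1]=?,scc[2]=?,scc[3]=?,scc[4]=?,scc[5]=?,scc[6]=?)
step 2: low=(low[0]=0,low[1]=0,low[2]=0,low[3]=?,low[4]=?,low[5]=?,low[6]=1); scc=(scc[0]=?,scc[1]=?,scc[2]=?,scc[3]=?,scc[4]=?,scc[5]=?,scc[6]=?)
step 3: low=(low[0]=0,low[1]=0,low[2]=0,low[3]=?,low[4]=?,low[5]=?,low[6]=0); scc=(scc[0]=?,scc[1]=?,scc[2]=?,scc[3]=?,scc[4]=?,scc[5]=?,scc[6]=?)
step 4: low=(low[0]=0,low[1]=0,low[2]=0,low[3]=?,low[4]=?,low[5]=?,low[6]=0); scc=(scc[0]=0,scc[1]=0,scc[2]=0,scc[3]=?,scc[4]=?,scc[5]=?,scc[6]=0)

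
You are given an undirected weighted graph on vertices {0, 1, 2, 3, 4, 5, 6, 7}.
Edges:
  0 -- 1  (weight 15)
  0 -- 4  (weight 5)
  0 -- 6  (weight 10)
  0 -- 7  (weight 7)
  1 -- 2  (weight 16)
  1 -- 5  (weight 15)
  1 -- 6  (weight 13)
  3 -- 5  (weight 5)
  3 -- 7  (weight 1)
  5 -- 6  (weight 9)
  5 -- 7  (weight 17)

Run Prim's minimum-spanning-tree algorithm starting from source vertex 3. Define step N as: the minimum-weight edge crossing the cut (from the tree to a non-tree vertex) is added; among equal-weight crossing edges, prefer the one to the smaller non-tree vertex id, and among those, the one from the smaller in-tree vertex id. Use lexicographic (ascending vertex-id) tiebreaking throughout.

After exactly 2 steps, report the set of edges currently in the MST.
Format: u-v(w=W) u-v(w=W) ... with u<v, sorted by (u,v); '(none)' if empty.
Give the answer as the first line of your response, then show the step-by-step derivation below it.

3-5(w=5) 3-7(w=1)

step 1: add edge 3-7 (w=1); MST = {3-7(w=1)}
step 2: add edge 3-5 (w=5); MST = {3-5(w=5) 3-7(w=1)}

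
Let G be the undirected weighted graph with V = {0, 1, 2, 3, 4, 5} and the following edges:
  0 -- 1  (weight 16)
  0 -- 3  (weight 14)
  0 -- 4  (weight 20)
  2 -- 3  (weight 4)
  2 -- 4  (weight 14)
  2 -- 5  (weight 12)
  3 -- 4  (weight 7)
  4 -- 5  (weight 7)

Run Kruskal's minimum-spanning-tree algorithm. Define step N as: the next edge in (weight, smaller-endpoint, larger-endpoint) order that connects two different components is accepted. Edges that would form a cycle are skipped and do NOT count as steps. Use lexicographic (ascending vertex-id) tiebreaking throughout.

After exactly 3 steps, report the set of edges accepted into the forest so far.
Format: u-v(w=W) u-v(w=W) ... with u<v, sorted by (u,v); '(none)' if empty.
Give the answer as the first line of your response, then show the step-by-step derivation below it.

2-3(w=4) 3-4(w=7) 4-5(w=7)

step 1: add edge 2-3 (w=4); MST = {2-3(w=4)}
step 2: add edge 3-4 (w=7); MST = {2-3(w=4) 3-4(w=7)}
step 3: add edge 4-5 (w=7); MST = {2-3(w=4) 3-4(w=7) 4-5(w=7)}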